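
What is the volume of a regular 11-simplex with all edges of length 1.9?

V = (1.9^11 / 11!) · √((11+1) / 2^11) ≈ 2.23388e-06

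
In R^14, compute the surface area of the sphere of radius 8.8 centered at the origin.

The surface area of an n-ball is 2π^(n/2) r^(n-1) / Γ(n/2). For n=14, r=8.8: 1.59229e+13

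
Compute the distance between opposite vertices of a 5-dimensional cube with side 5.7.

d = √(5.7² + 5.7² + ... + 5.7²) [5 terms] = √(5·5.7²) = 5.7√5 ≈ 12.7456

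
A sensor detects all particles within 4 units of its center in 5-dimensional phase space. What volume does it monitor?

Volume = π^{5/2}·(4)^5/Γ(7/2) = 8192·π^2/15 ≈ 5390.12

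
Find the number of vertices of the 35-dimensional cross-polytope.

Number of vertices = 2n = 70.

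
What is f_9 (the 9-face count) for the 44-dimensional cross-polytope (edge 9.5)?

Number of 9-faces = 2^(9+1) · C(44,9+1) = 1024 · 2481256778 = 2540806940672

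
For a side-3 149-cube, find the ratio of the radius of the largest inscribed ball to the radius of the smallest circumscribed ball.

For an n-cube of any side s, the inradius is s/2 and the circumradius is s√n/2, so the ratio is 1/√149 ≈ 0.0819232.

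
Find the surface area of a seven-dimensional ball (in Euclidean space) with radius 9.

S = n·V_n(r)/r = 7·V_7(9)/9 (volume-to-surface relation), giving 2834352·π^3/5 ≈ 1.75765e+07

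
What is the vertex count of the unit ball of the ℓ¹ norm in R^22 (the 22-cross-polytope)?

The vertices are ±e_1, ..., ±e_22, so there are 2·22 = 44.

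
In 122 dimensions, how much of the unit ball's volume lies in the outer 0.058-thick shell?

V(inner)/V(outer) = ((1-0.058)/1)^122 ≈ 0.0006827, so the shell fraction is 0.999317.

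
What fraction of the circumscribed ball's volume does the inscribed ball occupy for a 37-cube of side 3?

V_in / V_out = (r_in/r_out)^37 = (1/√37)^37 = 37^(-37/2) ≈ 9.73348e-30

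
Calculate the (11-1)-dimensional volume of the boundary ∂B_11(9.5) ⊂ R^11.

S_11(9.5) = 2·π^(11/2)·(9.5)^10 / Γ(11/2) = 6131066257801·π^5/15120 ≈ 1.24089e+11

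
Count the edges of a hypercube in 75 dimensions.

An n-cube has n·2^(n-1) edges. With n = 75: 75·18889465931478580854784 = 1416709944860893564108800.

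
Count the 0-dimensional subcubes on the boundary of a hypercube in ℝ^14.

f_0(14-cube) = (14 choose 0) · 2^14 = 16384.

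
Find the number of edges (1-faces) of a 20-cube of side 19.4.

Number of 1-faces = C(20,1) · 2^(20-1) = 20 · 524288 = 10485760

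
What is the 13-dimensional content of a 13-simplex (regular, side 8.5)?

V_13 = √(14) · 8.5^13 / (13! · 2^(13/2)) ≈ 8.02666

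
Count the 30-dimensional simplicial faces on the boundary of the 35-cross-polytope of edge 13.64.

An n-cross-polytope has 2^(k+1)·C(n,k+1) k-faces. Here 2^31·C(35,31) = 2147483648·52360 = 112442243809280.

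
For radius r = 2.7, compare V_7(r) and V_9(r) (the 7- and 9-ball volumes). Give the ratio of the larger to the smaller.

V_7(2.7) ≈ 4942.27, V_9(2.7) ≈ 25153.1. The 9-ball is larger by a factor of 5.089.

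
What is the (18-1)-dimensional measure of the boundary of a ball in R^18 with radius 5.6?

S_18(5.6) = 2·π^(18/2)·(5.6)^17 / Γ(18/2) ≈ 7.7456e+12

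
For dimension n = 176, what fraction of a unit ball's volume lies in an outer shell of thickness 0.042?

1 - (1-0.042)^176 ≈ 0.999475 ≈ 99.95%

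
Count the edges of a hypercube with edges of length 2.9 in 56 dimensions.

The 56-cube has n·2^(n-1) = 56·2^55 = 56·36028797018963968 = 2017612633061982208 edges.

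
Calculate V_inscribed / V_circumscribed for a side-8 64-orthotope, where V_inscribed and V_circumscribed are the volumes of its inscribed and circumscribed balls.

V_in/V_out = n^(-n/2) = 64^(-64/2) ≈ 1.59309e-58.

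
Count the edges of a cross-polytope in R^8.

Number of 1-faces = 2^(1+1) · C(8,1+1) = 4 · 28 = 112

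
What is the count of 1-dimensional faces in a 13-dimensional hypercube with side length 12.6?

f_1(13-cube) = (13 choose 1) · 2^12 = 53248.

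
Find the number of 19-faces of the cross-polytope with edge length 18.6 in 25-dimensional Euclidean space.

f_19(25-orthoplex) = 2^20 · (25 choose 20) = 55710842880.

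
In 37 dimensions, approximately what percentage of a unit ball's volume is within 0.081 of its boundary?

1 - (1-0.081)^37 ≈ 0.956079 ≈ 95.61%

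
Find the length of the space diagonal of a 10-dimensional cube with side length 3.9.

The space diagonal of an n-cube of side s is s√n. Here 3.9·√10 ≈ 12.3329.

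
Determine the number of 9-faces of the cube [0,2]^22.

f_9(22-cube) = (22 choose 9) · 2^13 = 4074864640.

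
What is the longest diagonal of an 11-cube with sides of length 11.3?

The space diagonal of an n-cube of side s is s√n. Here 11.3·√11 ≈ 37.4779.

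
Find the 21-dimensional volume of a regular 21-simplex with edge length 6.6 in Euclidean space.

For a regular n-simplex with edge a, V = (a^n / n!)·√((n+1)/2^n). With a=6.6, n=21: V ≈ 1.02914e-05.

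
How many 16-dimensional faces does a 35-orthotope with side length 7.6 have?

Choose 16 of 35 axes to span the face (C(35,16) = 4059928950 ways), then fix each of the remaining 19 coordinates at one of its two extreme values (2^19 = 524288 ways): 4059928950·524288 = 2128572029337600.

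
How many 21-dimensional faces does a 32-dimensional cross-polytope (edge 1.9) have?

f_21(32-orthoplex) = 2^22 · (32 choose 22) = 270583946280960.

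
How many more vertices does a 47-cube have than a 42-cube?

The 47-cube has 2^47 = 140737488355328 vertices. The 42-cube has 2^42 = 4398046511104 vertices. Difference: 140737488355328 - 4398046511104 = 136339441844224.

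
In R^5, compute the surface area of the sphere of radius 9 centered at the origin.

|∂B_5(9)| = 17496·π^2 ≈ 172679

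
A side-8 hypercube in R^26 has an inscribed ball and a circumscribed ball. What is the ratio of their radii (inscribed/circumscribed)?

r_in = 8/2 (half the side); r_out = 8√26/2 (half the diagonal). Ratio = 1/√26 ≈ 0.196116.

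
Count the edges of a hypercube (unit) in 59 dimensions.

An n-cube has n·2^(n-1) edges. With n = 59: 59·288230376151711744 = 17005592192950992896.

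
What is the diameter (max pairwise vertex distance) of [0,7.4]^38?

Diagonal = √38 · 7.4 ≈ 45.6167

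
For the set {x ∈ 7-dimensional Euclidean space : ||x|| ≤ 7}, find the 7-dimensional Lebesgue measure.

V_7(7) = π^(7/2) · (7)^7 / Γ(7/2 + 1) = 1882384·π^3/15 ≈ 3.89105e+06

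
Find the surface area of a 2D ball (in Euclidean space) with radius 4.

S_2(4) = 2·π^(2/2)·(4)^1 / Γ(2/2) = 2πr = 2π·4 ≈ 25.1327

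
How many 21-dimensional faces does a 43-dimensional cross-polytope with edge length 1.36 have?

Each 21-face is the convex hull of 22 vertices, one chosen as ±e_i from each of 22 distinct axes: 2^22·C(43,22) = 4412615349963325440.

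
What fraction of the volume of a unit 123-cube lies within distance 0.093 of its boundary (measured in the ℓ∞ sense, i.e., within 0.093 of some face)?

1 - (1 - 2·0.093)^123 = 1 - 0.814^123 ≈ 1 - 1.016e-11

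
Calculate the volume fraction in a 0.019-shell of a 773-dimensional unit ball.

Shell fraction = 1 - (1-0.019)^773 ≈ 0.9999996368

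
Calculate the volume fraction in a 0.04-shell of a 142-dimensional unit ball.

V(inner)/V(outer) = ((1-0.04)/1)^142 ≈ 0.003037, so the shell fraction is 0.996963.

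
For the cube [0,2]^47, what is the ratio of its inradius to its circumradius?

Ratio = (s/2)/(s√47/2) = 47^(-1/2) ≈ 0.145865.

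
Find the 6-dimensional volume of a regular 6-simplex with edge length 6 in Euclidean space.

For a regular n-simplex with edge a, V = (a^n / n!)·√((n+1)/2^n). With a=6, n=6: V ≈ 21.4306.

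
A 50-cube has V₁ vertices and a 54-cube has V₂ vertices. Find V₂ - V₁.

V₁ = 2^50 = 1125899906842624. V₂ = 2^54 = 18014398509481984. V₂ - V₁ = 16888498602639360.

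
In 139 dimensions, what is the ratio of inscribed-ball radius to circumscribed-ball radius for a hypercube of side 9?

r_in / r_out = (9/2) / (9√139/2) = 1/√139 ≈ 0.0848189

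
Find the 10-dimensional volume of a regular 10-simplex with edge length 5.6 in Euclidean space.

Volume = 5.6^10 · √(11/2^10) / 10! ≈ 0.866291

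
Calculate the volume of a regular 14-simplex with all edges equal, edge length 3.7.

V_14 = √(15) · 3.7^14 / (14! · 2^(14/2)) ≈ 3.12789e-05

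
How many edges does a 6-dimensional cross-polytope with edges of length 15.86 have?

Each 1-face is the convex hull of 2 vertices, one chosen as ±e_i from each of 2 distinct axes: 2^2·C(6,2) = 60.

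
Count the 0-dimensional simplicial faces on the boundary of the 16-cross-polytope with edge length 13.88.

An n-cross-polytope has 2^(k+1)·C(n,k+1) k-faces. Here 2^1·C(16,1) = 2·16 = 32.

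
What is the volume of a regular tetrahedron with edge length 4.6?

Volume = (√2/12) · 4.6³ = 11.4712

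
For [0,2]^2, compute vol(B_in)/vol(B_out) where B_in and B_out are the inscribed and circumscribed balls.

V_in/V_out = n^(-n/2) = 2^(-2/2) ≈ 0.5.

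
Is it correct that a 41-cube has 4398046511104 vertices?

False. The 41-cube has 2^41 = 2199023255552 vertices.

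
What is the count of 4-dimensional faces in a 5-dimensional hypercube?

f_4(5-cube) = (5 choose 4) · 2^1 = 10.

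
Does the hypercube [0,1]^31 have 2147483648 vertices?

True. The 31-cube has 2^31 = 2147483648 vertices.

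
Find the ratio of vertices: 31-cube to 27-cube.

The 31-cube has 2^31 = 2147483648 vertices. The 27-cube has 2^27 = 134217728 vertices. Ratio: 2147483648/134217728 = 16.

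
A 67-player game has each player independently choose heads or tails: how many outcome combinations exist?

An n-cube has 2^n vertices; for n = 67 that is 2^67 = 147573952589676412928.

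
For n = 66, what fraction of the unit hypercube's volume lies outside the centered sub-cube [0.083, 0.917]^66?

1 - (1 - 2·0.083)^66 = 1 - 0.834^66 ≈ 0.999994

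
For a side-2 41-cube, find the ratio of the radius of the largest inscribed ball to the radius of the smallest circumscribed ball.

For an n-cube of any side s, the inradius is s/2 and the circumradius is s√n/2, so the ratio is 1/√41 ≈ 0.156174.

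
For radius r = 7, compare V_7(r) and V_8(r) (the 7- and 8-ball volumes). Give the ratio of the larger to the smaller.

V_7(7) ≈ 3.89105e+06, V_8(7) ≈ 2.33977e+07. The 8-ball is larger by a factor of 6.013.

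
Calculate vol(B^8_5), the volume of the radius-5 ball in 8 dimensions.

The n-ball volume is π^(n/2)·r^n/Γ(n/2+1). With n=8, r=5: V = 390625·π^4/24 ≈ 1.58543e+06.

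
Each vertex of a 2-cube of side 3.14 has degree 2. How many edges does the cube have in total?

An n-cube has n·2^(n-1) edges. With n = 2: 2·2 = 4.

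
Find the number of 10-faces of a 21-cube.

Choose 10 of 21 axes to span the face (C(21,10) = 352716 ways), then fix each of the remaining 11 coordinates at one of its two extreme values (2^11 = 2048 ways): 352716·2048 = 722362368.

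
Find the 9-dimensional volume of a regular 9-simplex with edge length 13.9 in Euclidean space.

V_9 = √(10) · 13.9^9 / (9! · 2^(9/2)) ≈ 7459.94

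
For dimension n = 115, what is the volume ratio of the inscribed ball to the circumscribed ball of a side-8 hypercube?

V_in/V_out = n^(-n/2) = 115^(-115/2) ≈ 3.235e-119.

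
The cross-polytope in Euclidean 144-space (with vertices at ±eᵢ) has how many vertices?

The 144-dimensional cross-polytope has 2n = 2·144 = 288 vertices.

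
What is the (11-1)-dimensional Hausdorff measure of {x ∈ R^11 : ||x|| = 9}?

S_11(9) = 2·π^(11/2)·(9)^10 / Γ(11/2) = 8264970432·π^5/35 ≈ 7.22641e+10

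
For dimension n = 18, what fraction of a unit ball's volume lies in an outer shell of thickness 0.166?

1 - (1-0.166)^18 ≈ 0.961894 ≈ 96.19%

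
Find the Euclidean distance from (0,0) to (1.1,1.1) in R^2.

d = √(1.1² + 1.1² + ... + 1.1²) [2 terms] = √(2·1.1²) = 1.1√2 ≈ 1.55563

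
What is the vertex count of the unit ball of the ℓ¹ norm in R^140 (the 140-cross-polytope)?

The 140-dimensional cross-polytope has 2n = 2·140 = 280 vertices.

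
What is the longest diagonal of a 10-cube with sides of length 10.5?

d = √(10.5² + 10.5² + ... + 10.5²) [10 terms] = √(10·10.5²) = 10.5√10 ≈ 33.2039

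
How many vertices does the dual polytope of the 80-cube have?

The vertices are ±e_1, ..., ±e_80, so there are 2·80 = 160.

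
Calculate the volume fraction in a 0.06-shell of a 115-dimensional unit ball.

1 - (1-0.06)^115 ≈ 0.999188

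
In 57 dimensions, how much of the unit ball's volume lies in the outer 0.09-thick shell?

Shell fraction = 1 - (1-0.09)^57 ≈ 0.995372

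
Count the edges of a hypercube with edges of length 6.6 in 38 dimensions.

An n-cube has n·2^(n-1) edges. With n = 38: 38·137438953472 = 5222680231936.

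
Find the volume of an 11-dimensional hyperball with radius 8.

V_11(8) = π^(11/2) · (8)^11 / Γ(11/2 + 1) = 549755813888·π^5/10395 ≈ 1.61843e+10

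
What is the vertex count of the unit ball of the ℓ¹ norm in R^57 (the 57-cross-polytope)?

The vertices are ±e_1, ..., ±e_57, so there are 2·57 = 114.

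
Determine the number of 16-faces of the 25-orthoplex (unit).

Each 16-face is the convex hull of 17 vertices, one chosen as ±e_i from each of 17 distinct axes: 2^17·C(25,17) = 141764198400.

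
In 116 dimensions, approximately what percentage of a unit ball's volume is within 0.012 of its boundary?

1 - (1-0.012)^116 ≈ 0.753506 ≈ 75.35%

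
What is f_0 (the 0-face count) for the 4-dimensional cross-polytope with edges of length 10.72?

Each 0-face is the convex hull of 1 vertex, one chosen as ±e_i from each of 1 distinct axis: 2^1·C(4,1) = 8.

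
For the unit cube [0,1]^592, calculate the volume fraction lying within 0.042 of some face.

Shell fraction = 1 - (1-0.084)^592 ≈ 1 - 2.768e-23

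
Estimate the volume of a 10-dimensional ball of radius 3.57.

V_10(3.57) = π^(10/2) · (3.57)^10 / Γ(10/2 + 1) ≈ 857532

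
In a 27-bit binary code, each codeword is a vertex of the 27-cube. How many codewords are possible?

Number of vertices = 2^27 = 134217728.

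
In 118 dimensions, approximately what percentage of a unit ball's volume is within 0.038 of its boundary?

1 - (1-0.038)^118 ≈ 0.989657 ≈ 98.97%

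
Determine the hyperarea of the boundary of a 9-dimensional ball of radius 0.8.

S = n·V_n(r)/r = 9·V_9(0.8)/0.8 (volume-to-surface relation), giving 4.98058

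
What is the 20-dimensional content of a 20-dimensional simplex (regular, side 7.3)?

V_20 = √(21) · 7.3^20 / (20! · 2^(20/2)) ≈ 0.000339737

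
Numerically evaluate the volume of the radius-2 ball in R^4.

Volume = π^{4/2}·(2)^4/Γ(3) = 8·π^2 ≈ 78.9568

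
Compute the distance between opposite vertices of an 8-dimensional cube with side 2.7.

Diagonal = √8 · 2.7 ≈ 7.63675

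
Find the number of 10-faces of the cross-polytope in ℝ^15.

An n-cross-polytope has 2^(k+1)·C(n,k+1) k-faces. Here 2^11·C(15,11) = 2048·1365 = 2795520.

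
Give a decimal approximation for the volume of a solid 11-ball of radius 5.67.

V_11(5.67) = π^(11/2) · (5.67)^11 / Γ(11/2 + 1) ≈ 3.66875e+08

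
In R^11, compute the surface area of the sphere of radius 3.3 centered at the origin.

|∂B_11(3.3)| ≈ 3.17422e+06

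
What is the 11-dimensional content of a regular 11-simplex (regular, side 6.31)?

Volume = 6.31^11 · √(12/2^11) / 11! ≈ 1.21086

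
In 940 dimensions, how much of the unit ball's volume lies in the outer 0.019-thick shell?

V(inner)/V(outer) = ((1-0.019)/1)^940 ≈ 1.475e-08, so the shell fraction is 0.9999999852.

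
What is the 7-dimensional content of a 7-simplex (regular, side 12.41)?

V_7 = √(8) · 12.41^7 / (7! · 2^(7/2)) ≈ 2248.6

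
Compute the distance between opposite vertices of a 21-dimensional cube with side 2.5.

d = √(2.5² + 2.5² + ... + 2.5²) [21 terms] = √(21·2.5²) = 2.5√21 ≈ 11.4564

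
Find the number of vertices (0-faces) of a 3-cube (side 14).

Choose 0 of 3 axes to span the face (C(3,0) = 1 way), then fix each of the remaining 3 coordinates at one of its two extreme values (2^3 = 8 ways): 1·8 = 8.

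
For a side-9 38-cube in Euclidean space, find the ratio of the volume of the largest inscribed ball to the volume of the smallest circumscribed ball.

The radii are 9/2 and 9√38/2, so the volume ratio is (1/√38)^38 = 38^{-38/2} ≈ 9.64077e-31.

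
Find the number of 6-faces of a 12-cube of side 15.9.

An n-cube has C(n,k)·2^(n-k) k-faces. Here C(12,6)·2^6 = 924·64 = 59136.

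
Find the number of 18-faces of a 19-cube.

f_18(19-cube) = (19 choose 18) · 2^1 = 38.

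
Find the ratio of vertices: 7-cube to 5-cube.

The 7-cube has 2^7 = 128 vertices. The 5-cube has 2^5 = 32 vertices. Ratio: 128/32 = 4.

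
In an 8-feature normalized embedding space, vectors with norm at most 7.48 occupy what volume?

V_8(7.48) = π^(8/2) · (7.48)^8 / Γ(8/2 + 1) ≈ 3.97742e+07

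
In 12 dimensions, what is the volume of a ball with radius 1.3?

The n-ball volume is π^(n/2)·r^n/Γ(n/2+1). With n=12, r=1.3: V ≈ 31.1091.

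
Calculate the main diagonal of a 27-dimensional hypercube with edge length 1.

d = √(1² + 1² + ... + 1²) [27 terms] = √(27·1²) = 1√27 ≈ 5.19615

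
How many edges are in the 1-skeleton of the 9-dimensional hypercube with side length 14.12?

The 9-cube has n·2^(n-1) = 9·2^8 = 9·256 = 2304 edges.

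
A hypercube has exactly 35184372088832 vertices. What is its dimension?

n = log_2(35184372088832) = 45.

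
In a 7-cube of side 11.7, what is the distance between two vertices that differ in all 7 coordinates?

||(11.7,11.7,...,11.7)|| = √(7)·11.7 ≈ 30.9553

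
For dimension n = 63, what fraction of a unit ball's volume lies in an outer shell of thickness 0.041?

1 - (1-0.041)^63 ≈ 0.928456 ≈ 92.85%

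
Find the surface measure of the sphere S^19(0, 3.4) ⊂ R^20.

S_20(3.4) = 2·π^(20/2)·(3.4)^19 / Γ(20/2) ≈ 6.46942e+09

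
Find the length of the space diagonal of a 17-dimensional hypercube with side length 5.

||(5,5,...,5)|| = √(17)·5 ≈ 20.6155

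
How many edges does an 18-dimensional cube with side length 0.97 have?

An n-cube has n·2^(n-1) edges. With n = 18: 18·131072 = 2359296.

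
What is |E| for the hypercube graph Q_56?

Number of 1-faces = C(56,1)·2^(56-1) = 56·36028797018963968 = 2017612633061982208.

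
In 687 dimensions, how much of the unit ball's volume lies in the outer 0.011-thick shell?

V(inner)/V(outer) = ((1-0.011)/1)^687 ≈ 0.000501, so the shell fraction is 0.999499.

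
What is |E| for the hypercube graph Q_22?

Each of the 2^22 = 4194304 vertices has degree 22; total edges = 22·2^22/2 = 46137344.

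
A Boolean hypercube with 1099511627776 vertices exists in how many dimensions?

The n-cube has 2^n vertices, and 1099511627776 = 2^40, so n = 40.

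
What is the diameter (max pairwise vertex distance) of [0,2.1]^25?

The space diagonal of an n-cube of side s is s√n. Here 2.1·√25 = 10.5.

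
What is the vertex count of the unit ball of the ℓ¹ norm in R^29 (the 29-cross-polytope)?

The 29-dimensional cross-polytope has 2n = 2·29 = 58 vertices.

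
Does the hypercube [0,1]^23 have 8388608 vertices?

True. The 23-cube has 2^23 = 8388608 vertices.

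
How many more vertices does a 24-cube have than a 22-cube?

The 24-cube has 2^24 = 16777216 vertices. The 22-cube has 2^22 = 4194304 vertices. Difference: 16777216 - 4194304 = 12582912.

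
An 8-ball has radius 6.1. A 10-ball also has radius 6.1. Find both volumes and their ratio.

V_8(6.1) ≈ 7.78085e+06. V_10(6.1) ≈ 1.81914e+08. Ratio V_8/V_10 ≈ 0.04277.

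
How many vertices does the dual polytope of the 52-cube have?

An n-cross-polytope has 2n vertices; here n = 52, giving 104.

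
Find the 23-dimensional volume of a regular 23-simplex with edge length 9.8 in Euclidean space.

Volume = 9.8^23 · √(24/2^23) / 23! ≈ 0.00411118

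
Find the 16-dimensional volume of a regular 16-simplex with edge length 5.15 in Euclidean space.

Volume = 5.15^16 · √(17/2^16) / 16! ≈ 0.000188487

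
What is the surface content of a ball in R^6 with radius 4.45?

S = n·V_n(r)/r = 6·V_6(4.45)/4.45 (volume-to-surface relation), giving 54106.5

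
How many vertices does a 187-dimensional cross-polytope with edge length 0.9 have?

The 187-dimensional cross-polytope has 2n = 2·187 = 374 vertices.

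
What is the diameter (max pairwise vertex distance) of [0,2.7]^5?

Diagonal = √5 · 2.7 ≈ 6.03738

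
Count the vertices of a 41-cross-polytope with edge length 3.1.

The 41-dimensional cross-polytope has 2n = 2·41 = 82 vertices.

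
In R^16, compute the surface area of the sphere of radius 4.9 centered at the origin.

S_16(4.9) = 2·π^(16/2)·(4.9)^15 / Γ(16/2) ≈ 8.48672e+10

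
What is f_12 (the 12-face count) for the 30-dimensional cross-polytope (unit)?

Each 12-face is the convex hull of 13 vertices, one chosen as ±e_i from each of 13 distinct axes: 2^13·C(30,13) = 981072691200.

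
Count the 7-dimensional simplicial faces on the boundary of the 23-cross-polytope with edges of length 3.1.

An n-cross-polytope has 2^(k+1)·C(n,k+1) k-faces. Here 2^8·C(23,8) = 256·490314 = 125520384.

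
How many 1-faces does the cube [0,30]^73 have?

Number of 1-faces = C(73,1)·2^(73-1) = 73·4722366482869645213696 = 344732753249484100599808.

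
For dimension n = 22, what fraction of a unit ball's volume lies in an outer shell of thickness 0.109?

1 - (1-0.109)^22 ≈ 0.921058 ≈ 92.11%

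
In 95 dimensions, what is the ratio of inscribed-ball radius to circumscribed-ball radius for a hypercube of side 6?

For an n-cube of any side s, the inradius is s/2 and the circumradius is s√n/2, so the ratio is 1/√95 ≈ 0.102598.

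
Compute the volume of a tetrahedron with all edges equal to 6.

Volume = (√2/12) · 6³ = 25.4558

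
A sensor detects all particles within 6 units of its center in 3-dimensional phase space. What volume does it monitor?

V = 288·π ≈ 904.779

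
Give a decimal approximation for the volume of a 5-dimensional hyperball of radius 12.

The n-ball volume is π^(n/2)·r^n/Γ(n/2+1). With n=5, r=12: V = 663552·π^2/5 ≈ 1.3098e+06.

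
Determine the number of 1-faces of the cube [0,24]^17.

An n-cube has C(n,k)·2^(n-k) k-faces. Here C(17,1)·2^16 = 17·65536 = 1114112.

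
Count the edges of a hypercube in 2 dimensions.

Number of 1-faces = C(2,1)·2^(2-1) = 2·2 = 4.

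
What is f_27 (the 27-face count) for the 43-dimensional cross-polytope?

Each 27-face is the convex hull of 28 vertices, one chosen as ±e_i from each of 28 distinct axes: 2^28·C(43,28) = 40676737799082213376.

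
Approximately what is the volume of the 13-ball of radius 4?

Volume = π^{13/2}·(4)^13/Γ(15/2) = 8589934592·π^6/135135 ≈ 6.11113e+07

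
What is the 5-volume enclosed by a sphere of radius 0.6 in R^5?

V_5(0.6) = π^(5/2) · (0.6)^5 / Γ(5/2 + 1) ≈ 0.409312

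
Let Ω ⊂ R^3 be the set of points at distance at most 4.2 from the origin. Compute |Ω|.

Volume = π^{3/2}·(4.2)^3/Γ(5/2) ≈ 310.339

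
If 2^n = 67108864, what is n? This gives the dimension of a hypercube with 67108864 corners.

2^n = 67108864 ⇒ n = log_2(67108864) = 26.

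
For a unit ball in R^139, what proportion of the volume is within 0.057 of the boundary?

Shell fraction = 1 - (1-0.057)^139 ≈ 0.999713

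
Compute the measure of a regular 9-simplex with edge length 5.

V = (5^9 / 9!) · √((9+1) / 2^9) ≈ 0.752198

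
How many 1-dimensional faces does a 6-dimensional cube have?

f_1(6-cube) = (6 choose 1) · 2^5 = 192.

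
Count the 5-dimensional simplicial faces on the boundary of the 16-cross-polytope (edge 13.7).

Number of 5-faces = 2^(5+1) · C(16,5+1) = 64 · 8008 = 512512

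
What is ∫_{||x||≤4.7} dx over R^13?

V_13(4.7) = π^(13/2) · (4.7)^13 / Γ(13/2 + 1) ≈ 4.97294e+08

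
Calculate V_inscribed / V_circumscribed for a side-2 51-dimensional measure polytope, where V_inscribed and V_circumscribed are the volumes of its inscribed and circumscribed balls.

V_in / V_out = (r_in/r_out)^51 = (1/√51)^51 = 51^(-51/2) ≈ 2.86392e-44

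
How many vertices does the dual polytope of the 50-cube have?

An n-cross-polytope has 2n vertices; here n = 50, giving 100.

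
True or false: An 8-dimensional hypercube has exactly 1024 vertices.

False. The 8-cube has 2^8 = 256 vertices.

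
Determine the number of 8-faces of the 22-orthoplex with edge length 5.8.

An n-cross-polytope has 2^(k+1)·C(n,k+1) k-faces. Here 2^9·C(22,9) = 512·497420 = 254679040.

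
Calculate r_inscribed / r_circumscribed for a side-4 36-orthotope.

r_in = 4/2 (half the side); r_out = 4√36/2 (half the diagonal). Ratio = 1/√36 ≈ 0.166667.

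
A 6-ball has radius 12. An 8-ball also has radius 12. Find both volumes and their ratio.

V_6(12) ≈ 1.54307e+07. V_8(12) ≈ 1.74517e+09. Ratio V_6/V_8 ≈ 0.008842.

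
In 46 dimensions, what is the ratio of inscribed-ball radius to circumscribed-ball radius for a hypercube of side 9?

r_in = 9/2 (half the side); r_out = 9√46/2 (half the diagonal). Ratio = 1/√46 ≈ 0.147442.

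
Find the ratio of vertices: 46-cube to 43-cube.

The 46-cube has 2^46 = 70368744177664 vertices. The 43-cube has 2^43 = 8796093022208 vertices. Ratio: 70368744177664/8796093022208 = 8.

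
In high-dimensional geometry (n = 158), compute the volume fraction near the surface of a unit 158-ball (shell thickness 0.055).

1 - (1-0.055)^158 ≈ 0.999869 ≈ 99.9869%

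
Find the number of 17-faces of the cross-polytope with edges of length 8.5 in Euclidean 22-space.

Number of 17-faces = 2^(17+1) · C(22,17+1) = 262144 · 7315 = 1917583360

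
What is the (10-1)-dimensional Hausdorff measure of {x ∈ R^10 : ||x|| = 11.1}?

|∂B_10(11.1)| ≈ 6.52341e+10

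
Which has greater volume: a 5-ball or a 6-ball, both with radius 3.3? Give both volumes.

V_5(3.3) ≈ 2060. V_6(3.3) ≈ 6673.94. The 6-ball is larger.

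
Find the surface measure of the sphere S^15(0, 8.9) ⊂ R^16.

S = n·V_n(r)/r = 16·V_16(8.9)/8.9 (volume-to-surface relation), giving 6.55614e+14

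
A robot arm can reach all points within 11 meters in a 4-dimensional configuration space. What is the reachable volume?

The n-ball volume is π^(n/2)·r^n/Γ(n/2+1). With n=4, r=11: V = 14641·π^2/2 ≈ 72250.4.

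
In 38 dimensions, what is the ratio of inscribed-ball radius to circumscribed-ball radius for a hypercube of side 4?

Ratio = (s/2)/(s√38/2) = 38^(-1/2) ≈ 0.162221.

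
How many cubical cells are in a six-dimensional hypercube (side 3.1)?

An n-cube has C(n,k)·2^(n-k) k-faces. Here C(6,3)·2^3 = 20·8 = 160.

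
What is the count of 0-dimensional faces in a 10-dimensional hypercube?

f_0(10-cube) = (10 choose 0) · 2^10 = 1024.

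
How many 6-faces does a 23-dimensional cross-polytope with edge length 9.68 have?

An n-cross-polytope has 2^(k+1)·C(n,k+1) k-faces. Here 2^7·C(23,7) = 128·245157 = 31380096.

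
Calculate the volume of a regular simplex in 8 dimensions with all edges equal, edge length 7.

For a regular n-simplex with edge a, V = (a^n / n!)·√((n+1)/2^n). With a=7, n=8: V ≈ 26.808.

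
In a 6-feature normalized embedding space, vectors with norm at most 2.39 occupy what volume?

Volume = π^{6/2}·(2.39)^6/Γ(4) ≈ 963.132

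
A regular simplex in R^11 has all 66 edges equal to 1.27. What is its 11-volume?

V = (1.27^11 / 11!) · √((11+1) / 2^11) ≈ 2.65834e-08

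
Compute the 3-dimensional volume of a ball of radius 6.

V_3(6) = π^(3/2) · (6)^3 / Γ(3/2 + 1) = 288·π ≈ 904.779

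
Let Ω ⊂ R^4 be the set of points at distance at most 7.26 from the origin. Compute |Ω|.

V_4(7.26) = π^(4/2) · (7.26)^4 / Γ(4/2 + 1) ≈ 13709.3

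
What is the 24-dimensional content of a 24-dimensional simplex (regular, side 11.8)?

Volume = 11.8^24 · √(25/2^24) / 24! ≈ 0.104489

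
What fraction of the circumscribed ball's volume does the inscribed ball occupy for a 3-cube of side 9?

V_in / V_out = (r_in/r_out)^3 = (1/√3)^3 = 3^(-3/2) ≈ 0.19245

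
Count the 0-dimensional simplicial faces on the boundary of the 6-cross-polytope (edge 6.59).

Each 0-face is the convex hull of 1 vertex, one chosen as ±e_i from each of 1 distinct axis: 2^1·C(6,1) = 12.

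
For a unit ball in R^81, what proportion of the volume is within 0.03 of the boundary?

Shell fraction = 1 - (1-0.03)^81 ≈ 0.915178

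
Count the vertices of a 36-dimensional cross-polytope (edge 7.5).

An n-cross-polytope has 2n vertices; here n = 36, giving 72.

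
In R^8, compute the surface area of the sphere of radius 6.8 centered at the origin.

S = n·V_n(r)/r = 8·V_8(6.8)/6.8 (volume-to-surface relation), giving 2.18293e+07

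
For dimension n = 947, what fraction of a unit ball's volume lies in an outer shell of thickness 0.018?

1 - (1-0.018)^947 ≈ 0.9999999661 ≈ 99.999997%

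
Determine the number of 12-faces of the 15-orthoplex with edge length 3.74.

Each 12-face is the convex hull of 13 vertices, one chosen as ±e_i from each of 13 distinct axes: 2^13·C(15,13) = 860160.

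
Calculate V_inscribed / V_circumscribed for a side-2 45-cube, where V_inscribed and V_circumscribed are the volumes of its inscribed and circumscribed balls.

V_in / V_out = (r_in/r_out)^45 = (1/√45)^45 = 45^(-45/2) ≈ 6.34919e-38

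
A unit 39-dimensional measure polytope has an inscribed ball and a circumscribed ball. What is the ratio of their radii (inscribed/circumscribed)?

r_in / r_out = (1/2) / (1√39/2) = 1/√39 ≈ 0.160128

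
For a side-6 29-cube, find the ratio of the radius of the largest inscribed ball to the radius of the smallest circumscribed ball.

r_in / r_out = (6/2) / (6√29/2) = 1/√29 ≈ 0.185695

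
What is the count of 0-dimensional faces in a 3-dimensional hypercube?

Choose 0 of 3 axes to span the face (C(3,0) = 1 way), then fix each of the remaining 3 coordinates at one of its two extreme values (2^3 = 8 ways): 1·8 = 8.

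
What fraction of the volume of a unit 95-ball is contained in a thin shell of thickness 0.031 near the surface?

V(inner)/V(outer) = ((1-0.031)/1)^95 ≈ 0.05021, so the shell fraction is 0.949794.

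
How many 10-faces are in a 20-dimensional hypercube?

f_10(20-cube) = (20 choose 10) · 2^10 = 189190144.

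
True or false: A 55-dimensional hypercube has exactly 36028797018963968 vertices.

True. The 55-cube has 2^55 = 36028797018963968 vertices.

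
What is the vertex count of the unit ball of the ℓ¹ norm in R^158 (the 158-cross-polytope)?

An n-cross-polytope has 2n vertices; here n = 158, giving 316.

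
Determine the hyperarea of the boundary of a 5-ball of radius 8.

S = n·V_n(r)/r = 5·V_5(8)/8 (volume-to-surface relation), giving 32768·π^2/3 ≈ 107802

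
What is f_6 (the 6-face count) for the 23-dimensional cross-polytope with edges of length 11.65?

Each 6-face is the convex hull of 7 vertices, one chosen as ±e_i from each of 7 distinct axes: 2^7·C(23,7) = 31380096.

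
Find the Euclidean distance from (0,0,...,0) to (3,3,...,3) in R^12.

Diagonal = √12 · 3 ≈ 10.3923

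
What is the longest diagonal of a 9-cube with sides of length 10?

Diagonal = √9 · 10 = 30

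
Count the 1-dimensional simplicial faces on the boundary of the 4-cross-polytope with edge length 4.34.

f_1(4-orthoplex) = 2^2 · (4 choose 2) = 24.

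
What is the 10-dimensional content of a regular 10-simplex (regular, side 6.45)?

V = (6.45^10 / 10!) · √((10+1) / 2^10) ≈ 3.55943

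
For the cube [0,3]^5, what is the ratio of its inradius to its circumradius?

r_in / r_out = (3/2) / (3√5/2) = 1/√5 ≈ 0.447214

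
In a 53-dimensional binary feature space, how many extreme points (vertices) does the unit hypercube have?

An n-cube has 2^n vertices; for n = 53 that is 2^53 = 9007199254740992.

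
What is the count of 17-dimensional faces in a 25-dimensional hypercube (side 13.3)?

Number of 17-faces = C(25,17) · 2^(25-17) = 1081575 · 256 = 276883200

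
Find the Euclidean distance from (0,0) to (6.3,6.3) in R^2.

The space diagonal of an n-cube of side s is s√n. Here 6.3·√2 ≈ 8.90955.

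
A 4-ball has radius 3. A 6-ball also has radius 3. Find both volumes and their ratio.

V_4(3.0) ≈ 399.719. V_6(3.0) ≈ 3767.26. Ratio V_4/V_6 ≈ 0.1061.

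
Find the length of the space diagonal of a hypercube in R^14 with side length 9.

Diagonal = √14 · 9 ≈ 33.6749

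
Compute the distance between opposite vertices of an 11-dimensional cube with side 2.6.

d = √(2.6² + 2.6² + ... + 2.6²) [11 terms] = √(11·2.6²) = 2.6√11 ≈ 8.62322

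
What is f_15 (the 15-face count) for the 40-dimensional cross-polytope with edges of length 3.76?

f_15(40-orthoplex) = 2^16 · (40 choose 16) = 4119075333734400.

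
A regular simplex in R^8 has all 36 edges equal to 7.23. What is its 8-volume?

V = (7.23^8 / 8!) · √((8+1) / 2^8) ≈ 34.7206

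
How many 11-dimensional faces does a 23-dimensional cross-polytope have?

Each 11-face is the convex hull of 12 vertices, one chosen as ±e_i from each of 12 distinct axes: 2^12·C(23,12) = 5538111488.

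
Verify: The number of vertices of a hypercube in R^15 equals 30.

False. The 15-cube has 2^15 = 32768 vertices.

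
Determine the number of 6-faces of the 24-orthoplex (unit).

f_6(24-orthoplex) = 2^7 · (24 choose 7) = 44301312.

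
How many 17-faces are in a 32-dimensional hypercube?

f_17(32-cube) = (32 choose 17) · 2^15 = 18537602088960.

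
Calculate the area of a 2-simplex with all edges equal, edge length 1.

Area = (√3/4) · 1² = 0.433013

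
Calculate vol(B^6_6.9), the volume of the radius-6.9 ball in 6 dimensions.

The n-ball volume is π^(n/2)·r^n/Γ(n/2+1). With n=6, r=6.9: V ≈ 557690.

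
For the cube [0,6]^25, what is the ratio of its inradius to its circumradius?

r_in / r_out = (6/2) / (6√25/2) = 1/√25 ≈ 0.2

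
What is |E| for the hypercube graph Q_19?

Each of the 2^19 = 524288 vertices has degree 19; total edges = 19·2^19/2 = 4980736.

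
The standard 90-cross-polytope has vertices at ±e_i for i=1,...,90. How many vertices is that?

Number of vertices = 2n = 180.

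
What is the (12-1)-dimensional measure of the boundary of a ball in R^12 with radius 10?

|∂B_12(10)| = 5000000000·π^6/3 ≈ 1.60232e+12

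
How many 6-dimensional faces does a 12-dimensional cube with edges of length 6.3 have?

An n-cube has C(n,k)·2^(n-k) k-faces. Here C(12,6)·2^6 = 924·64 = 59136.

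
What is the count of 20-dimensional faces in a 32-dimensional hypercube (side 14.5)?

Choose 20 of 32 axes to span the face (C(32,20) = 225792840 ways), then fix each of the remaining 12 coordinates at one of its two extreme values (2^12 = 4096 ways): 225792840·4096 = 924847472640.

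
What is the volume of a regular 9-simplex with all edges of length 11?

Volume = 11^9 · √(10/2^9) / 9! ≈ 908.105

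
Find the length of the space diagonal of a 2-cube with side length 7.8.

d = √(7.8² + 7.8² + ... + 7.8²) [2 terms] = √(2·7.8²) = 7.8√2 ≈ 11.0309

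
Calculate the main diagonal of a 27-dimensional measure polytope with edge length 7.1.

Diagonal = √27 · 7.1 ≈ 36.8927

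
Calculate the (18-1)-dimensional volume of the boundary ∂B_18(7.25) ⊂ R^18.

The surface area of an n-ball is 2π^(n/2) r^(n-1) / Γ(n/2). For n=18, r=7.25: 6.24604e+14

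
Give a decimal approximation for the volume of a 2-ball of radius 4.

V_2(4) = π^(2/2) · (4)^2 / Γ(2/2 + 1) = 16·π ≈ 50.2655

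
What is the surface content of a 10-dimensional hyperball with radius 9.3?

|∂B_10(9.3)| ≈ 1.32713e+10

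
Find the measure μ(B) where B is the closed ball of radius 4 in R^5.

Volume = π^{5/2}·(4)^5/Γ(7/2) = 8192·π^2/15 ≈ 5390.12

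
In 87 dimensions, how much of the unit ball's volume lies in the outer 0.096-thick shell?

1 - (1-0.096)^87 ≈ 0.999846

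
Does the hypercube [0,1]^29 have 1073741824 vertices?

False. The 29-cube has 2^29 = 536870912 vertices.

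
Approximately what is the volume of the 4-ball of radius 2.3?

Volume = π^{4/2}·(2.3)^4/Γ(3) ≈ 138.096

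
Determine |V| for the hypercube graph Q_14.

The 14-cube has 2^14 = 16384 vertices.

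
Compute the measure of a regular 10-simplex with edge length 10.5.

V_10 = √(11) · 10.5^10 / (10! · 2^(10/2)) ≈ 465.239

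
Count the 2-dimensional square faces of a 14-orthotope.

Number of 2-faces = C(14,2) · 2^(14-2) = 91 · 4096 = 372736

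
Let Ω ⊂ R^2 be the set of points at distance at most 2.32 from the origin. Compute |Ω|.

The n-ball volume is π^(n/2)·r^n/Γ(n/2+1). With n=2, r=2.32: V ≈ 16.9093.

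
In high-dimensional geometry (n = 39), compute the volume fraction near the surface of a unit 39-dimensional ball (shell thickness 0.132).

1 - (1-0.132)^39 ≈ 0.995998 ≈ 99.60%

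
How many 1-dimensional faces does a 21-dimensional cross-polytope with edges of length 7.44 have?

An n-cross-polytope has 2^(k+1)·C(n,k+1) k-faces. Here 2^2·C(21,2) = 4·210 = 840.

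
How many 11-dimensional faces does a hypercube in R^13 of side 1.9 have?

Number of 11-faces = C(13,11) · 2^(13-11) = 78 · 4 = 312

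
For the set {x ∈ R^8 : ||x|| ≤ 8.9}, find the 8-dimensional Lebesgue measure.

Volume = π^{8/2}·(8.9)^8/Γ(5) ≈ 1.59775e+08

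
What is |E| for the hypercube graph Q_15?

Number of 1-faces = C(15,1)·2^(15-1) = 15·16384 = 245760.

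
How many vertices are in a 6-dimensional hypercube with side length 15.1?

Choose 0 of 6 axes to span the face (C(6,0) = 1 way), then fix each of the remaining 6 coordinates at one of its two extreme values (2^6 = 64 ways): 1·64 = 64.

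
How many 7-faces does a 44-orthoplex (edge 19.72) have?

Each 7-face is the convex hull of 8 vertices, one chosen as ±e_i from each of 8 distinct axes: 2^8·C(44,8) = 45371552512.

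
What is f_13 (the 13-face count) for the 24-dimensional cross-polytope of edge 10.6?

Each 13-face is the convex hull of 14 vertices, one chosen as ±e_i from each of 14 distinct axes: 2^14·C(24,14) = 32133218304.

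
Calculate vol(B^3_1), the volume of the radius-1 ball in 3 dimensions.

V = 4·π/3 ≈ 4.18879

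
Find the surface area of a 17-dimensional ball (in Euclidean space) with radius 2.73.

|∂B_17(2.73)| ≈ 2.28146e+07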